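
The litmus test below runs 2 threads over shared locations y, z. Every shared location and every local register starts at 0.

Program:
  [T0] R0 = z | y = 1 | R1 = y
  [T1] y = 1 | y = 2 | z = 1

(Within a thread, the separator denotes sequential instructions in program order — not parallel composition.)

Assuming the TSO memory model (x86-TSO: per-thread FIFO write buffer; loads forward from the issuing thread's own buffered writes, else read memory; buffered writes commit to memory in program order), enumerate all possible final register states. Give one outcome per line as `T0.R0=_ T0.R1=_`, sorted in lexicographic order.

outcome vector order: (T0.R0,T0.R1)
|TSO outcomes| = 3

T0.R0=0 T0.R1=1
T0.R0=0 T0.R1=2
T0.R0=1 T0.R1=1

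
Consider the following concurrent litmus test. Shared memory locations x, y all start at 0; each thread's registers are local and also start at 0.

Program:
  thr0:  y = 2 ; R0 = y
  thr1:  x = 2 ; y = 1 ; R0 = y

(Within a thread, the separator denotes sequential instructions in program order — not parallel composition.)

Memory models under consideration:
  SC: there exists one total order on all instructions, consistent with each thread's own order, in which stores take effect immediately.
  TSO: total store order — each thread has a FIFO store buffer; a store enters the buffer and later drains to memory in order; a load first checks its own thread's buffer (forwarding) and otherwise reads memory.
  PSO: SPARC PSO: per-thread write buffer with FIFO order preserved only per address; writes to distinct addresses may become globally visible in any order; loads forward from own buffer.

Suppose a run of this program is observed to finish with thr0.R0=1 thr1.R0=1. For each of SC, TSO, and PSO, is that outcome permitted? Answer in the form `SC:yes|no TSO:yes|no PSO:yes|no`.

outcome vector order: (thr0.R0,thr1.R0)
SC (3): 11; 21; 22
TSO (3): 11; 21; 22
PSO (3): 11; 21; 22
target 11 ∈ {SC,TSO,PSO}

SC:yes TSO:yes PSO:yes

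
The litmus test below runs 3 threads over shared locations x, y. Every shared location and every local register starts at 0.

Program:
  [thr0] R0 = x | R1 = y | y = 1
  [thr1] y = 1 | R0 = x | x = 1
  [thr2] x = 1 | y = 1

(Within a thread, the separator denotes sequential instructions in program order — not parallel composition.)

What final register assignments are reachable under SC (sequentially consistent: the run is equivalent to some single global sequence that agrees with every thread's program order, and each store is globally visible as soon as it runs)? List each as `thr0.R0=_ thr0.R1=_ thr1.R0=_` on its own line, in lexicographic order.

thr0.R0=0 thr0.R1=0 thr1.R0=0
thr0.R0=0 thr0.R1=0 thr1.R0=1
thr0.R0=0 thr0.R1=1 thr1.R0=0
thr0.R0=0 thr0.R1=1 thr1.R0=1
thr0.R0=1 thr0.R1=0 thr1.R0=1
thr0.R0=1 thr0.R1=1 thr1.R0=0
thr0.R0=1 thr0.R1=1 thr1.R0=1

outcome vector order: (thr0.R0,thr0.R1,thr1.R0)
|SC outcomes| = 7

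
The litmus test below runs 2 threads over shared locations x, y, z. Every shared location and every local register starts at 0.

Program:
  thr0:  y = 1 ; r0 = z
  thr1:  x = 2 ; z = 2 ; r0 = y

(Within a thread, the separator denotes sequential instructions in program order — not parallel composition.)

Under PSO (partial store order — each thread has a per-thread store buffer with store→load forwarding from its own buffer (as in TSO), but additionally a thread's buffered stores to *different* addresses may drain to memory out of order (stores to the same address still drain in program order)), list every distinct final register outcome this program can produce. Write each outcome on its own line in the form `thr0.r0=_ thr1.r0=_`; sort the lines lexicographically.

outcome vector order: (thr0.r0,thr1.r0)
|PSO outcomes| = 4

thr0.r0=0 thr1.r0=0
thr0.r0=0 thr1.r0=1
thr0.r0=2 thr1.r0=0
thr0.r0=2 thr1.r0=1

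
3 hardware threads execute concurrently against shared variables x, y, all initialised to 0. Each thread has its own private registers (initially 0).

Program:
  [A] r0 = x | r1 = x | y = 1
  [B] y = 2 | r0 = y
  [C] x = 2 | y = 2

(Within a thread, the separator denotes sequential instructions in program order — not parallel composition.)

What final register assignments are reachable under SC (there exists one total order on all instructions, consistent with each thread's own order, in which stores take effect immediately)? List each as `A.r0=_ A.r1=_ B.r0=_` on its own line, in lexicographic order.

A.r0=0 A.r1=0 B.r0=1
A.r0=0 A.r1=0 B.r0=2
A.r0=0 A.r1=2 B.r0=1
A.r0=0 A.r1=2 B.r0=2
A.r0=2 A.r1=2 B.r0=1
A.r0=2 A.r1=2 B.r0=2

outcome vector order: (A.r0,A.r1,B.r0)
|SC outcomes| = 6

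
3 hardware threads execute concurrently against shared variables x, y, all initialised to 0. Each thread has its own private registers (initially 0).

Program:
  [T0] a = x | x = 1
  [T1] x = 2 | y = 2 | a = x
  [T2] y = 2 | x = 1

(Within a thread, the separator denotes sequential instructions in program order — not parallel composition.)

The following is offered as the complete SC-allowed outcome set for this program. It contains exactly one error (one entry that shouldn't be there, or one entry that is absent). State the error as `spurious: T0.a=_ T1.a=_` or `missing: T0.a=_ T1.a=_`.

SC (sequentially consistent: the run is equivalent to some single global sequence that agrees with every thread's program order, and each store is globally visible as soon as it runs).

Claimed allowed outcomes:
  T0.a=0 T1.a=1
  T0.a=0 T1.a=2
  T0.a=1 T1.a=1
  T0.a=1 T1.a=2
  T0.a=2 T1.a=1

outcome vector order: (T0.a,T1.a)
SC: 6 outcomes — {(0,1), (0,2), (1,1), (1,2), (2,1), (2,2)}
SC∖claimed = {(2,2)}

missing: T0.a=2 T1.a=2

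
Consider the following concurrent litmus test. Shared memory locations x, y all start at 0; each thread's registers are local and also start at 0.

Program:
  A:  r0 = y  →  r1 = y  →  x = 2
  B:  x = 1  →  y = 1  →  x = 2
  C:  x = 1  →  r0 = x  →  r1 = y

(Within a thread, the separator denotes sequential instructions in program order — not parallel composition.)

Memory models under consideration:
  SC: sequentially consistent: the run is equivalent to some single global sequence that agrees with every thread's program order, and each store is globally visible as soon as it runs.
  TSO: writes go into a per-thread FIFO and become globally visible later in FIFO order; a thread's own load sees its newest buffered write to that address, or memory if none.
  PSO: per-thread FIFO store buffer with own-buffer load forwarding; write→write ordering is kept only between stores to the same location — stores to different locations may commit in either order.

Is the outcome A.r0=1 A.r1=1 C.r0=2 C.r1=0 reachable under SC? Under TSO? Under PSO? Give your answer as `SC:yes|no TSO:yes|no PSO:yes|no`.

outcome vector order: (A.r0,A.r1,C.r0,C.r1)
under SC → <0 0 1 0>; <0 0 1 1>; <0 0 2 0>; <0 0 2 1>; <0 1 1 0>; <0 1 1 1>; <0 1 2 1>; <1 1 1 0>; <1 1 1 1>; <1 1 2 1>
under TSO → <0 0 1 0>; <0 0 1 1>; <0 0 2 0>; <0 0 2 1>; <0 1 1 0>; <0 1 1 1>; <0 1 2 1>; <1 1 1 0>; <1 1 1 1>; <1 1 2 1>
under PSO → <0 0 1 0>; <0 0 1 1>; <0 0 2 0>; <0 0 2 1>; <0 1 1 0>; <0 1 1 1>; <0 1 2 0>; <0 1 2 1>; <1 1 1 0>; <1 1 1 1>; <1 1 2 0>; <1 1 2 1>
target <1 1 2 0> ∈ {PSO}

SC:no TSO:no PSO:yes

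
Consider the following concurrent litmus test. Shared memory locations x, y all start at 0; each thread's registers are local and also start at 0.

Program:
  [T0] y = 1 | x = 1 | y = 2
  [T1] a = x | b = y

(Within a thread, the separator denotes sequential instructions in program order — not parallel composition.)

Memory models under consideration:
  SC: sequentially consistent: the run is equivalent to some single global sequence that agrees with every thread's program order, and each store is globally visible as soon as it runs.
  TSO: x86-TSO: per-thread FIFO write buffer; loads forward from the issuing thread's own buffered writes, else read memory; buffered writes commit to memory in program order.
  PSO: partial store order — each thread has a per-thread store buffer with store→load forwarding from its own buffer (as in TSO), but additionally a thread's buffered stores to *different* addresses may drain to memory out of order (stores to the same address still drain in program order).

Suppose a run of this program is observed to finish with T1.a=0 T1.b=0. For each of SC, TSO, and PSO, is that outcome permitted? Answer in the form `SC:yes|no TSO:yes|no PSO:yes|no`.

SC:yes TSO:yes PSO:yes

outcome vector order: (T1.a,T1.b)
SC (5): 00, 01, 02, 11, 12
TSO (5): 00, 01, 02, 11, 12
PSO (6): 00, 01, 02, 10, 11, 12
target 00 ∈ {SC,TSO,PSO}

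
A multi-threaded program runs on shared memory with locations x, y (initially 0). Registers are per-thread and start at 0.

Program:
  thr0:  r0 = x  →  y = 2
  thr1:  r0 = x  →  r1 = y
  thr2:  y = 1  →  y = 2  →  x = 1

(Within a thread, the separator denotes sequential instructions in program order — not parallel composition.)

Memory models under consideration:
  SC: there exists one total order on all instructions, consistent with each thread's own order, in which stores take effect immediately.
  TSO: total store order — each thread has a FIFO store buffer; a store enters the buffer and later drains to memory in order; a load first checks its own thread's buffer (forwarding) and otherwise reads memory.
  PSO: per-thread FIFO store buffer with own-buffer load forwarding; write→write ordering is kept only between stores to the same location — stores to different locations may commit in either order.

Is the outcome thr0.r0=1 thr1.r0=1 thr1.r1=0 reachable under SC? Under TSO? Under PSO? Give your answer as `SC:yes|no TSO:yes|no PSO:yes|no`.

outcome vector order: (thr0.r0,thr1.r0,thr1.r1)
SC (8): 0/0/0 0/0/1 0/0/2 0/1/2 1/0/0 1/0/1 1/0/2 1/1/2
TSO (8): 0/0/0 0/0/1 0/0/2 0/1/2 1/0/0 1/0/1 1/0/2 1/1/2
PSO (12): 0/0/0 0/0/1 0/0/2 0/1/0 0/1/1 0/1/2 1/0/0 1/0/1 1/0/2 1/1/0 1/1/1 1/1/2
target 1/1/0 ∈ {PSO}

SC:no TSO:no PSO:yes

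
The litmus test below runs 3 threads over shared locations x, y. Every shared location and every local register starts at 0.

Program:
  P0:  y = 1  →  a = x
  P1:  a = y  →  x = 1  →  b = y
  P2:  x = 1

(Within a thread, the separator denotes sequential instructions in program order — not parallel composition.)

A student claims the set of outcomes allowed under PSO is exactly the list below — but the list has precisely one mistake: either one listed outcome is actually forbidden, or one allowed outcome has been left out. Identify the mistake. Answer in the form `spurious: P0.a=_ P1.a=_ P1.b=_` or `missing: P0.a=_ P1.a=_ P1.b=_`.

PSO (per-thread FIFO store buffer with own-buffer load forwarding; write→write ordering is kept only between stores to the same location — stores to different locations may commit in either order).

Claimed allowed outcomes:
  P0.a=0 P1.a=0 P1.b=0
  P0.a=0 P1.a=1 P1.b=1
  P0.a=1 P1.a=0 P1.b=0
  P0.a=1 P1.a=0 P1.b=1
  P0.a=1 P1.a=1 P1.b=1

outcome vector order: (P0.a,P1.a,P1.b)
under PSO → 0/0/0, 0/0/1, 0/1/1, 1/0/0, 1/0/1, 1/1/1
PSO∖claimed = {0/0/1}

missing: P0.a=0 P1.a=0 P1.b=1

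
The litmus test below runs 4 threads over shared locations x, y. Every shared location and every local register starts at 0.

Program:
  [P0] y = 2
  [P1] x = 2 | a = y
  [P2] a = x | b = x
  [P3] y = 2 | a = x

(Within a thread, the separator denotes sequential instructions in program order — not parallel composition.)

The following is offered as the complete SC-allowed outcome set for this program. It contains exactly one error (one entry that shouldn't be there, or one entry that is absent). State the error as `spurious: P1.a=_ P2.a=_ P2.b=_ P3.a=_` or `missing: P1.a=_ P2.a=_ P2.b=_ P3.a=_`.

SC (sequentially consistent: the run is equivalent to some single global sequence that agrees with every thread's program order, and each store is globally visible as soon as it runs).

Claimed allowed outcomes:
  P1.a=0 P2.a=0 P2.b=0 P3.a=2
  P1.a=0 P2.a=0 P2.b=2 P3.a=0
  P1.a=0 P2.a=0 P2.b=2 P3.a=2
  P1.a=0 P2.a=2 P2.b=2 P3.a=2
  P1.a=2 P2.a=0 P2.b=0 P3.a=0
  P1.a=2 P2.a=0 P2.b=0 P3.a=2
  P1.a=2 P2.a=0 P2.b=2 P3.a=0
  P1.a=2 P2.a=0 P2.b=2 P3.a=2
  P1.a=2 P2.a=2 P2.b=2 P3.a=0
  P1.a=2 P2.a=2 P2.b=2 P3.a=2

outcome vector order: (P1.a,P2.a,P2.b,P3.a)
[SC] allowed = {<0 0 0 2> <0 0 2 2> <0 2 2 2> <2 0 0 0> <2 0 0 2> <2 0 2 0> <2 0 2 2> <2 2 2 0> <2 2 2 2>}
claimed∖SC = {<0 0 2 0>}

spurious: P1.a=0 P2.a=0 P2.b=2 P3.a=0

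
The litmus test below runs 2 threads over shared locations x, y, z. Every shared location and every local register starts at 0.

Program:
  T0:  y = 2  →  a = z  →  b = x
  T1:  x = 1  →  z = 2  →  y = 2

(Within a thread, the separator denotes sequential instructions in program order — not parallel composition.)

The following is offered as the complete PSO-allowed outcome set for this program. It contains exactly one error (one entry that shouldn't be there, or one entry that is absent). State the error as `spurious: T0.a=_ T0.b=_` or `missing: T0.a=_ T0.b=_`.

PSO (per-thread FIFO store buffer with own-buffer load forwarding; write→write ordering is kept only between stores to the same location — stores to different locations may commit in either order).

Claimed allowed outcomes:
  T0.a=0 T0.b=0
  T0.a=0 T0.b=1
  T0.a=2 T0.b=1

missing: T0.a=2 T0.b=0

outcome vector order: (T0.a,T0.b)
PSO: 4 outcomes — {<0 0> <0 1> <2 0> <2 1>}
PSO∖claimed = {<2 0>}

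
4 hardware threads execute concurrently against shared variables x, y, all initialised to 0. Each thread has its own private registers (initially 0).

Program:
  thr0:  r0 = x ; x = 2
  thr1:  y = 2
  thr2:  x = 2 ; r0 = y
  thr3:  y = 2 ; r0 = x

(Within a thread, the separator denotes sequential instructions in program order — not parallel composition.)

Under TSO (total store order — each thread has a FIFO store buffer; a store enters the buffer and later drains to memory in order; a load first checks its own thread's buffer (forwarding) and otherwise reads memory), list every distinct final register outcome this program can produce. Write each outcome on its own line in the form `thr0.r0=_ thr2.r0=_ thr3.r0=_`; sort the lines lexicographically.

outcome vector order: (thr0.r0,thr2.r0,thr3.r0)
|TSO outcomes| = 8

thr0.r0=0 thr2.r0=0 thr3.r0=0
thr0.r0=0 thr2.r0=0 thr3.r0=2
thr0.r0=0 thr2.r0=2 thr3.r0=0
thr0.r0=0 thr2.r0=2 thr3.r0=2
thr0.r0=2 thr2.r0=0 thr3.r0=0
thr0.r0=2 thr2.r0=0 thr3.r0=2
thr0.r0=2 thr2.r0=2 thr3.r0=0
thr0.r0=2 thr2.r0=2 thr3.r0=2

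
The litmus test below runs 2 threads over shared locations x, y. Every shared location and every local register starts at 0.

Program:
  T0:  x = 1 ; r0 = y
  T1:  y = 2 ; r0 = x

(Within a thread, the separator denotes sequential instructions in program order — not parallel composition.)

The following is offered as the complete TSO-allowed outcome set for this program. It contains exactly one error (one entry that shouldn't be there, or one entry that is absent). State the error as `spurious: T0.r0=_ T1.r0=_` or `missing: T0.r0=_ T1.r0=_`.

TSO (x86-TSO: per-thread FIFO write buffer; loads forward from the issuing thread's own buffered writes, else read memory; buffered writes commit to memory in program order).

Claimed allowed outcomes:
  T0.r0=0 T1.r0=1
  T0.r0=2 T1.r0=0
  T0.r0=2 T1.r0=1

missing: T0.r0=0 T1.r0=0

outcome vector order: (T0.r0,T1.r0)
TSO (4): 00; 01; 20; 21
TSO∖claimed = {00}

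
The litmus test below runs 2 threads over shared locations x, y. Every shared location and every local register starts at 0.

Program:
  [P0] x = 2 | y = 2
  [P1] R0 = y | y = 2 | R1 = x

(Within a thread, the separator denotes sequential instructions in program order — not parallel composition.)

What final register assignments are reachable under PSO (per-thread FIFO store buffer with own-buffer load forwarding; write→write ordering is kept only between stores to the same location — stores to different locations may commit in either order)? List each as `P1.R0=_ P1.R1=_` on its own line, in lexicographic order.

outcome vector order: (P1.R0,P1.R1)
|PSO outcomes| = 4

P1.R0=0 P1.R1=0
P1.R0=0 P1.R1=2
P1.R0=2 P1.R1=0
P1.R0=2 P1.R1=2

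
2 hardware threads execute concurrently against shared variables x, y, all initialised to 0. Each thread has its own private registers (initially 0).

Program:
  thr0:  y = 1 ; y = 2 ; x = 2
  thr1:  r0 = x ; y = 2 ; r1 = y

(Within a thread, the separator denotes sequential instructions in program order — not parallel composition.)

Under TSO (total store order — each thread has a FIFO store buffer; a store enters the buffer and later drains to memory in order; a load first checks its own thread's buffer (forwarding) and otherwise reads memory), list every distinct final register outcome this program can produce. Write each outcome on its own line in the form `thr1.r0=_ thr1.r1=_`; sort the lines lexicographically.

outcome vector order: (thr1.r0,thr1.r1)
|TSO outcomes| = 3

thr1.r0=0 thr1.r1=1
thr1.r0=0 thr1.r1=2
thr1.r0=2 thr1.r1=2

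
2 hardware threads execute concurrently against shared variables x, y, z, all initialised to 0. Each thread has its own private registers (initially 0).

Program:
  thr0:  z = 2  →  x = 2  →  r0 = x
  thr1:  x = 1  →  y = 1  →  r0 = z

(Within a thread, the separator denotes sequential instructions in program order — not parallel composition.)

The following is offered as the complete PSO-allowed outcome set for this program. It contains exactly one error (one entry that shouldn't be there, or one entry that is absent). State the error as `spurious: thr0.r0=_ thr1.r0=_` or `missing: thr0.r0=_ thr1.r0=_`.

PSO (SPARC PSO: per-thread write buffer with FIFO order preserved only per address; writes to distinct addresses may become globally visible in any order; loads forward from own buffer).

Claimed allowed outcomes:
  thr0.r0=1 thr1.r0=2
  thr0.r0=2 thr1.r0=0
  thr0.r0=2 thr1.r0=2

missing: thr0.r0=1 thr1.r0=0

outcome vector order: (thr0.r0,thr1.r0)
PSO (4): <1 0>, <1 2>, <2 0>, <2 2>
PSO∖claimed = {<1 0>}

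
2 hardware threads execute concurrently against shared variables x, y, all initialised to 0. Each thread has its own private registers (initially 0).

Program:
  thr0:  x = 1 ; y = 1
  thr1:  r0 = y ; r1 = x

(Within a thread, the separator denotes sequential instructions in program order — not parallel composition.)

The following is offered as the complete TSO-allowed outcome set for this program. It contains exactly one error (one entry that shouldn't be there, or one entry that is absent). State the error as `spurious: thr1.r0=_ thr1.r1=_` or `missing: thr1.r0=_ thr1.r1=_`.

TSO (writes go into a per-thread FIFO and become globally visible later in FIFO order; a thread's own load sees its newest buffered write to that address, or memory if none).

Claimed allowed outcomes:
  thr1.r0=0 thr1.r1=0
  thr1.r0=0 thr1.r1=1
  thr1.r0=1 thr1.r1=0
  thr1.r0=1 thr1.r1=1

spurious: thr1.r0=1 thr1.r1=0

outcome vector order: (thr1.r0,thr1.r1)
TSO: 3 outcomes — {00; 01; 11}
claimed∖TSO = {10}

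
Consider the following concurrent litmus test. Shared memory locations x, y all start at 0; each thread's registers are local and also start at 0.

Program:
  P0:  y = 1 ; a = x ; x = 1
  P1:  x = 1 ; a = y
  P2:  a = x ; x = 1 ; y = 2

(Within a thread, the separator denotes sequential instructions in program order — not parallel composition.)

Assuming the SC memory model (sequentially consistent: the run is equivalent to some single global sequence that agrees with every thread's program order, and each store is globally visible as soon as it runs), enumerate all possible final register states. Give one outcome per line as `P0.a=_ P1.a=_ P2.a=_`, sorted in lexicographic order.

outcome vector order: (P0.a,P1.a,P2.a)
|SC outcomes| = 10

P0.a=0 P1.a=1 P2.a=0
P0.a=0 P1.a=1 P2.a=1
P0.a=0 P1.a=2 P2.a=0
P0.a=0 P1.a=2 P2.a=1
P0.a=1 P1.a=0 P2.a=0
P0.a=1 P1.a=0 P2.a=1
P0.a=1 P1.a=1 P2.a=0
P0.a=1 P1.a=1 P2.a=1
P0.a=1 P1.a=2 P2.a=0
P0.a=1 P1.a=2 P2.a=1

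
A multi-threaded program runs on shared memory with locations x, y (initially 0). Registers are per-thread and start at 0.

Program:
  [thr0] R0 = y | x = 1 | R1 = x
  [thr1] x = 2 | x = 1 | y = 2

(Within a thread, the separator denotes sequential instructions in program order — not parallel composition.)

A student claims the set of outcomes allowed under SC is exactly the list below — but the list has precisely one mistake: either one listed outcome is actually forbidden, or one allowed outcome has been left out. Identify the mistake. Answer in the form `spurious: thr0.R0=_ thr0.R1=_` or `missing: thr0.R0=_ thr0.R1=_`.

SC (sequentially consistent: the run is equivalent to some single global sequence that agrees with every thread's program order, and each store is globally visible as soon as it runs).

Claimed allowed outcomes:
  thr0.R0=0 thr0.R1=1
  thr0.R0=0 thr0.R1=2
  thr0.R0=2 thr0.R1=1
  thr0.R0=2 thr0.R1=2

spurious: thr0.R0=2 thr0.R1=2

outcome vector order: (thr0.R0,thr0.R1)
SC: 3 outcomes — {(0,1); (0,2); (2,1)}
claimed∖SC = {(2,2)}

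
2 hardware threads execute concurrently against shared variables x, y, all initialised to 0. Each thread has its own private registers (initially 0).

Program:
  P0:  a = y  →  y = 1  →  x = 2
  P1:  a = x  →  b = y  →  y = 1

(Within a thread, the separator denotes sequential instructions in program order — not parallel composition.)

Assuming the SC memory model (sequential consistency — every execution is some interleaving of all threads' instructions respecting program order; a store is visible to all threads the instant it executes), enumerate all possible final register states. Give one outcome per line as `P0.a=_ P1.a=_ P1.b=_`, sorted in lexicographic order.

outcome vector order: (P0.a,P1.a,P1.b)
|SC outcomes| = 4

P0.a=0 P1.a=0 P1.b=0
P0.a=0 P1.a=0 P1.b=1
P0.a=0 P1.a=2 P1.b=1
P0.a=1 P1.a=0 P1.b=0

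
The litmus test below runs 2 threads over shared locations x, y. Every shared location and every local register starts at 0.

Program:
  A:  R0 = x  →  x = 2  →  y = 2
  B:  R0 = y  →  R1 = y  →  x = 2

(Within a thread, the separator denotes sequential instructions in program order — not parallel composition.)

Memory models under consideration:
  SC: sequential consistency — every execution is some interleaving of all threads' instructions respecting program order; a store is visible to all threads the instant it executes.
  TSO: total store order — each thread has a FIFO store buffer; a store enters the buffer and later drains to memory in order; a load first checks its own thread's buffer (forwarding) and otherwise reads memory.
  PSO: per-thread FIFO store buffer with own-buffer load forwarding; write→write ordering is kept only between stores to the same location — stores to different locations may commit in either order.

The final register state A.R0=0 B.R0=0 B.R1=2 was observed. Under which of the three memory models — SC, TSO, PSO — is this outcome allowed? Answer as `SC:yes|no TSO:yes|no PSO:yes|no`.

outcome vector order: (A.R0,B.R0,B.R1)
under SC → (0,0,0), (0,0,2), (0,2,2), (2,0,0)
under TSO → (0,0,0), (0,0,2), (0,2,2), (2,0,0)
under PSO → (0,0,0), (0,0,2), (0,2,2), (2,0,0)
target (0,0,2) ∈ {SC,TSO,PSO}

SC:yes TSO:yes PSO:yes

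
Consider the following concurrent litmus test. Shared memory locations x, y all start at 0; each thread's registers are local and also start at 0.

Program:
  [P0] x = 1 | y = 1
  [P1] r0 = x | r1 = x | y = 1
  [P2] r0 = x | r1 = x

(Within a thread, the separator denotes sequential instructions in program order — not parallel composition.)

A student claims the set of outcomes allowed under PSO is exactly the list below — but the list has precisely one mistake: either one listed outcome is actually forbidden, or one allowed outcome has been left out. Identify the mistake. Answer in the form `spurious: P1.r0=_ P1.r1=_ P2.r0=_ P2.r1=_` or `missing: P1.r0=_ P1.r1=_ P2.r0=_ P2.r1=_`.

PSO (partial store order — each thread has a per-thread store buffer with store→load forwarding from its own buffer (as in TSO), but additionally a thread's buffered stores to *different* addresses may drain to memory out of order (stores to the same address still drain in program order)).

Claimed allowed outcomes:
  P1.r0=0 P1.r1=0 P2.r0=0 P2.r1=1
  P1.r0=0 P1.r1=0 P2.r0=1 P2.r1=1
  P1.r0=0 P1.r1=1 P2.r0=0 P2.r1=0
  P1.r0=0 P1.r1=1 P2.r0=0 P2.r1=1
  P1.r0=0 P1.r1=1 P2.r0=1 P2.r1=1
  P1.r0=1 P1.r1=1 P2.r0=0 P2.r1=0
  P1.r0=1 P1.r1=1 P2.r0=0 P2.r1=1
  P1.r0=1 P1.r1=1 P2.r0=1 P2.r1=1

missing: P1.r0=0 P1.r1=0 P2.r0=0 P2.r1=0

outcome vector order: (P1.r0,P1.r1,P2.r0,P2.r1)
PSO (9): 0000, 0001, 0011, 0100, 0101, 0111, 1100, 1101, 1111
PSO∖claimed = {0000}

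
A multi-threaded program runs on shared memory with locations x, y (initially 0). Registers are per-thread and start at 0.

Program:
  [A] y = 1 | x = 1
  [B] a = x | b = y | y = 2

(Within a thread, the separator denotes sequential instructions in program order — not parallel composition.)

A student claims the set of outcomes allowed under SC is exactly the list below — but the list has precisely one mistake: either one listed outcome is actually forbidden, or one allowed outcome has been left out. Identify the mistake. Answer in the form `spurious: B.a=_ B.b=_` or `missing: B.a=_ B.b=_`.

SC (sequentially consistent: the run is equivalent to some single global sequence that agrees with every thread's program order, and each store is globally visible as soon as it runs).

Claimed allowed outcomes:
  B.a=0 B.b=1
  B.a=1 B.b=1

outcome vector order: (B.a,B.b)
under SC → (0,0) (0,1) (1,1)
SC∖claimed = {(0,0)}

missing: B.a=0 B.b=0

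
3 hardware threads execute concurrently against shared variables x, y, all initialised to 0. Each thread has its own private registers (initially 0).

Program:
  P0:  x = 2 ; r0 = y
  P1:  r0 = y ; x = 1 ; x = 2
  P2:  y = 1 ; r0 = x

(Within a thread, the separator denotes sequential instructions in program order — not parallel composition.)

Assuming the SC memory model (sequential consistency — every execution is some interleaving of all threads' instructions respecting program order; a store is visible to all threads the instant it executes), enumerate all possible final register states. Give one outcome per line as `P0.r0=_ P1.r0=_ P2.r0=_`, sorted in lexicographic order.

P0.r0=0 P1.r0=0 P2.r0=1
P0.r0=0 P1.r0=0 P2.r0=2
P0.r0=0 P1.r0=1 P2.r0=1
P0.r0=0 P1.r0=1 P2.r0=2
P0.r0=1 P1.r0=0 P2.r0=0
P0.r0=1 P1.r0=0 P2.r0=1
P0.r0=1 P1.r0=0 P2.r0=2
P0.r0=1 P1.r0=1 P2.r0=0
P0.r0=1 P1.r0=1 P2.r0=1
P0.r0=1 P1.r0=1 P2.r0=2

outcome vector order: (P0.r0,P1.r0,P2.r0)
|SC outcomes| = 10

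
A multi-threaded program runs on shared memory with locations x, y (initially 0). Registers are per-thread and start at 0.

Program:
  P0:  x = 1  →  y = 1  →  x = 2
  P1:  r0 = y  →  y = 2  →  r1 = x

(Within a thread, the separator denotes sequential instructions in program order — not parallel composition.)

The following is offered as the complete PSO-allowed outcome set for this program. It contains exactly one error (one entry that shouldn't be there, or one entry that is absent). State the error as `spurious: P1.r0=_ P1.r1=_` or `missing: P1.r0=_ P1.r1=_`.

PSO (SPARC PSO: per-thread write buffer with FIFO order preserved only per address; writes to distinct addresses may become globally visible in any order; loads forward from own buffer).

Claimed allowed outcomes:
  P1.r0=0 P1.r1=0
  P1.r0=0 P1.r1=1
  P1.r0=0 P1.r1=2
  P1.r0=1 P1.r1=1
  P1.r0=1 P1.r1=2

outcome vector order: (P1.r0,P1.r1)
PSO: 6 outcomes — {00 01 02 10 11 12}
PSO∖claimed = {10}

missing: P1.r0=1 P1.r1=0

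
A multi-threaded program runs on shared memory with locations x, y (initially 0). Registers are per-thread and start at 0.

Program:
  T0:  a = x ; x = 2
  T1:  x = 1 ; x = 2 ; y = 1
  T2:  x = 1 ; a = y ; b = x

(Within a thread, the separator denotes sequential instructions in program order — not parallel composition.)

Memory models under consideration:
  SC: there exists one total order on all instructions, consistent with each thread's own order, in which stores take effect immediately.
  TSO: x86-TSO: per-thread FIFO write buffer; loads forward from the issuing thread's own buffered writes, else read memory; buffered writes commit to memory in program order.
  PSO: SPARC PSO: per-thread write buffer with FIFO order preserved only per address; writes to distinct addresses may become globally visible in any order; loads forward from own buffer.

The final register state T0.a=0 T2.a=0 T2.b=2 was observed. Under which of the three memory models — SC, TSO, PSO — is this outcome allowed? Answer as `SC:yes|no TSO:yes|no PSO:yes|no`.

SC:yes TSO:yes PSO:yes

outcome vector order: (T0.a,T2.a,T2.b)
under SC → <0 0 1>; <0 0 2>; <0 1 1>; <0 1 2>; <1 0 1>; <1 0 2>; <1 1 1>; <1 1 2>; <2 0 1>; <2 0 2>; <2 1 1>; <2 1 2>
under TSO → <0 0 1>; <0 0 2>; <0 1 1>; <0 1 2>; <1 0 1>; <1 0 2>; <1 1 1>; <1 1 2>; <2 0 1>; <2 0 2>; <2 1 1>; <2 1 2>
under PSO → <0 0 1>; <0 0 2>; <0 1 1>; <0 1 2>; <1 0 1>; <1 0 2>; <1 1 1>; <1 1 2>; <2 0 1>; <2 0 2>; <2 1 1>; <2 1 2>
target <0 0 2> ∈ {SC,TSO,PSO}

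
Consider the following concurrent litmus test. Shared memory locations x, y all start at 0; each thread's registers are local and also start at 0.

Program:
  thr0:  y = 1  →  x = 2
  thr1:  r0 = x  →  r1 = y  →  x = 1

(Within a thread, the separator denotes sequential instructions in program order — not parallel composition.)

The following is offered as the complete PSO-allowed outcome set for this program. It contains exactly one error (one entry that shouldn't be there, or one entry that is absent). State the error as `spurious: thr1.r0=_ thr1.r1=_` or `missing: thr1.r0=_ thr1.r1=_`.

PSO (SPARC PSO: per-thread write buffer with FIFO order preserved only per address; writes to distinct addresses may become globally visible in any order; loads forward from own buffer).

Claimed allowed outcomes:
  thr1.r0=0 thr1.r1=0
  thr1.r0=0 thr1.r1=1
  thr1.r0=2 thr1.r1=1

outcome vector order: (thr1.r0,thr1.r1)
[PSO] allowed = {0/0; 0/1; 2/0; 2/1}
PSO∖claimed = {2/0}

missing: thr1.r0=2 thr1.r1=0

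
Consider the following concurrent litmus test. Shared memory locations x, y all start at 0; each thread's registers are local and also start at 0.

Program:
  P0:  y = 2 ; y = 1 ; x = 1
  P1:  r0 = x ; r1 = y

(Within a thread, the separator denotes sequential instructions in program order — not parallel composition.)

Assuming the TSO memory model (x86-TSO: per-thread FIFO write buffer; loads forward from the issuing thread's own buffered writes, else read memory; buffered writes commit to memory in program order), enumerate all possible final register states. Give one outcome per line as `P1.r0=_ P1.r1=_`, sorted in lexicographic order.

P1.r0=0 P1.r1=0
P1.r0=0 P1.r1=1
P1.r0=0 P1.r1=2
P1.r0=1 P1.r1=1

outcome vector order: (P1.r0,P1.r1)
|TSO outcomes| = 4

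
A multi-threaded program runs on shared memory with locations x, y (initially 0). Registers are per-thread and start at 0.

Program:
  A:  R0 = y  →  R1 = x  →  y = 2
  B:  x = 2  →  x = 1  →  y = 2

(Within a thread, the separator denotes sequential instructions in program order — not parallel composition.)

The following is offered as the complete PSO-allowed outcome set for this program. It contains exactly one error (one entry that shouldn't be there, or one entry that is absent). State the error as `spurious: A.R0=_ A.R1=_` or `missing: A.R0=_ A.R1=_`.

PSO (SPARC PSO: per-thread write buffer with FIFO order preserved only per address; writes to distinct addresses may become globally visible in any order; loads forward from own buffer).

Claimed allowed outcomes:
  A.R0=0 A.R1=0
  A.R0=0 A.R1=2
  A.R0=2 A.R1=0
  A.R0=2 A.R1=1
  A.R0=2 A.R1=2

outcome vector order: (A.R0,A.R1)
PSO (6): 00, 01, 02, 20, 21, 22
PSO∖claimed = {01}

missing: A.R0=0 A.R1=1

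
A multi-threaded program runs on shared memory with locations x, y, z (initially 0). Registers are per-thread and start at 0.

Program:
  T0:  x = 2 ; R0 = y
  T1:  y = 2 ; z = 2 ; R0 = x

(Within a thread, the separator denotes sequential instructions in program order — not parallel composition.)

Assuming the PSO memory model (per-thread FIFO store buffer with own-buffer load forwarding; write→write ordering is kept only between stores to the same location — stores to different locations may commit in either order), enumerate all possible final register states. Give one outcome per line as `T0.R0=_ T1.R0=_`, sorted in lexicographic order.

T0.R0=0 T1.R0=0
T0.R0=0 T1.R0=2
T0.R0=2 T1.R0=0
T0.R0=2 T1.R0=2

outcome vector order: (T0.R0,T1.R0)
|PSO outcomes| = 4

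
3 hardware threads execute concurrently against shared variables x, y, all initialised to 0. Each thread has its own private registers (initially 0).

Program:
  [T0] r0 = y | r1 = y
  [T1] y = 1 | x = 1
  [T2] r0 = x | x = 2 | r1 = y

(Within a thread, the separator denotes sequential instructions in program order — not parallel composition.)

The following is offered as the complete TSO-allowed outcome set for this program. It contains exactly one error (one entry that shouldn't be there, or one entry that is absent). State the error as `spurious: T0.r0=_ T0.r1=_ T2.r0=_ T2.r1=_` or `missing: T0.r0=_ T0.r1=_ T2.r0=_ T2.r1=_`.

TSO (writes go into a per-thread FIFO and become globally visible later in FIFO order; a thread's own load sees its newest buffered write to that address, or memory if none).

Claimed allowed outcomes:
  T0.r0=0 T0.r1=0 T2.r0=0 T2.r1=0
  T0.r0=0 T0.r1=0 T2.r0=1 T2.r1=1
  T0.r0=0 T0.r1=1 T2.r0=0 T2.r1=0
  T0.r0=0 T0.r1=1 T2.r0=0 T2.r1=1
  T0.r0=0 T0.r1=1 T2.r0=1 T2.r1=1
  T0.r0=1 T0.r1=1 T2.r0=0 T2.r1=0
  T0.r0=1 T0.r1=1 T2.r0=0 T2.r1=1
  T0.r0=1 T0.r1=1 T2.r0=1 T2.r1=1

missing: T0.r0=0 T0.r1=0 T2.r0=0 T2.r1=1

outcome vector order: (T0.r0,T0.r1,T2.r0,T2.r1)
under TSO → 0000; 0001; 0011; 0100; 0101; 0111; 1100; 1101; 1111
TSO∖claimed = {0001}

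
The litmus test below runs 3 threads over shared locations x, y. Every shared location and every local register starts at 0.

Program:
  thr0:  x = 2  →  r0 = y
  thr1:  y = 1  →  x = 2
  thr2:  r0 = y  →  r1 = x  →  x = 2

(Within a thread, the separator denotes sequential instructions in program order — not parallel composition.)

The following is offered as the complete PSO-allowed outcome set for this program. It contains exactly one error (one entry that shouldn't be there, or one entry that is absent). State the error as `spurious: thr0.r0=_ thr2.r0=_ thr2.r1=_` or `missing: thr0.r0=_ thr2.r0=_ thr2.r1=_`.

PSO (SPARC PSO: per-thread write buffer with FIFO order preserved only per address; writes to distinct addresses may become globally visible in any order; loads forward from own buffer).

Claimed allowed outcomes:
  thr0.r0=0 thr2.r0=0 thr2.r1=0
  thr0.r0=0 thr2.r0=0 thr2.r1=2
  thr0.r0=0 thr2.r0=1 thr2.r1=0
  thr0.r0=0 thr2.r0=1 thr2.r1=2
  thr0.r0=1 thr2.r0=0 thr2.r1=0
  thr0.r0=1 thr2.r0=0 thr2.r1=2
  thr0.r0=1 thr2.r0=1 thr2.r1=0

outcome vector order: (thr0.r0,thr2.r0,thr2.r1)
under PSO → <0 0 0> <0 0 2> <0 1 0> <0 1 2> <1 0 0> <1 0 2> <1 1 0> <1 1 2>
PSO∖claimed = {<1 1 2>}

missing: thr0.r0=1 thr2.r0=1 thr2.r1=2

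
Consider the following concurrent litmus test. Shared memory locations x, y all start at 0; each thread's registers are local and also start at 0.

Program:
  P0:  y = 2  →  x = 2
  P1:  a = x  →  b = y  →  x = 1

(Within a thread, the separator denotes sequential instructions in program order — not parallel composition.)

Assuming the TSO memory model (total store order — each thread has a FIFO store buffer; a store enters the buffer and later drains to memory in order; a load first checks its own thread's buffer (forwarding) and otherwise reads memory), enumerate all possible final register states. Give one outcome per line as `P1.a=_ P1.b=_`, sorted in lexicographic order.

P1.a=0 P1.b=0
P1.a=0 P1.b=2
P1.a=2 P1.b=2

outcome vector order: (P1.a,P1.b)
|TSO outcomes| = 3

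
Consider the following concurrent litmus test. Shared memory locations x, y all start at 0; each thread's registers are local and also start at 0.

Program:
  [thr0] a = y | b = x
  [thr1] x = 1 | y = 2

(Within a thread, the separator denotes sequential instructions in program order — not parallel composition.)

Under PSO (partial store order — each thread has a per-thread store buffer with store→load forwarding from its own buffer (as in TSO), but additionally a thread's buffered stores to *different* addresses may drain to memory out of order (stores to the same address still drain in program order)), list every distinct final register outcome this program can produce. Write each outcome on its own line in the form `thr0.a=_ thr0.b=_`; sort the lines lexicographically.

outcome vector order: (thr0.a,thr0.b)
|PSO outcomes| = 4

thr0.a=0 thr0.b=0
thr0.a=0 thr0.b=1
thr0.a=2 thr0.b=0
thr0.a=2 thr0.b=1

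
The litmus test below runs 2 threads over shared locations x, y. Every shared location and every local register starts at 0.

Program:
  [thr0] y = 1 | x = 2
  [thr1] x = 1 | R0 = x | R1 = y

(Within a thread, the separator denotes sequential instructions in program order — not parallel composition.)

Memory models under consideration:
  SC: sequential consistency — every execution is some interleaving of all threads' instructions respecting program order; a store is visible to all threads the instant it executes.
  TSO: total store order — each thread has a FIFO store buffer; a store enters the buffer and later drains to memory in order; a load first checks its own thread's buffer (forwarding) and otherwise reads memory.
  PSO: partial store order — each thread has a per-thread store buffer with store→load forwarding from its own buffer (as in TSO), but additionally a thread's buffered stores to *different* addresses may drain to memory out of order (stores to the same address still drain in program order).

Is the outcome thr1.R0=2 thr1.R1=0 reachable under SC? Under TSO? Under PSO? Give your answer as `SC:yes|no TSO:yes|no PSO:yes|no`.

outcome vector order: (thr1.R0,thr1.R1)
SC (3): 1/0, 1/1, 2/1
TSO (3): 1/0, 1/1, 2/1
PSO (4): 1/0, 1/1, 2/0, 2/1
target 2/0 ∈ {PSO}

SC:no TSO:no PSO:yes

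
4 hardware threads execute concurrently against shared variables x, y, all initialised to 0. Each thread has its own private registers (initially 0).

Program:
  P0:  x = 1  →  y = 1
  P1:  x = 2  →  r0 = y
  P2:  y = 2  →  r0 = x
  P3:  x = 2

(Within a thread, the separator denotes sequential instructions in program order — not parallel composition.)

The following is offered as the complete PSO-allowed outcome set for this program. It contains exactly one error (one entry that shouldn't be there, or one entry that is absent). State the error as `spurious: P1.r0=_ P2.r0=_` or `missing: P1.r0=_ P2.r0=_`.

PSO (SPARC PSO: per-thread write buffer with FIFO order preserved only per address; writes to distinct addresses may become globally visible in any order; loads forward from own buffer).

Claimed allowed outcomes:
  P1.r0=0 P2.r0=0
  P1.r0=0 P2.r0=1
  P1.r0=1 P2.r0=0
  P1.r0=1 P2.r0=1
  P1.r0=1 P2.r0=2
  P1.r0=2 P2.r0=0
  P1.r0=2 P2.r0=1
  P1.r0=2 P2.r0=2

outcome vector order: (P1.r0,P2.r0)
under PSO → (0,0) (0,1) (0,2) (1,0) (1,1) (1,2) (2,0) (2,1) (2,2)
PSO∖claimed = {(0,2)}

missing: P1.r0=0 P2.r0=2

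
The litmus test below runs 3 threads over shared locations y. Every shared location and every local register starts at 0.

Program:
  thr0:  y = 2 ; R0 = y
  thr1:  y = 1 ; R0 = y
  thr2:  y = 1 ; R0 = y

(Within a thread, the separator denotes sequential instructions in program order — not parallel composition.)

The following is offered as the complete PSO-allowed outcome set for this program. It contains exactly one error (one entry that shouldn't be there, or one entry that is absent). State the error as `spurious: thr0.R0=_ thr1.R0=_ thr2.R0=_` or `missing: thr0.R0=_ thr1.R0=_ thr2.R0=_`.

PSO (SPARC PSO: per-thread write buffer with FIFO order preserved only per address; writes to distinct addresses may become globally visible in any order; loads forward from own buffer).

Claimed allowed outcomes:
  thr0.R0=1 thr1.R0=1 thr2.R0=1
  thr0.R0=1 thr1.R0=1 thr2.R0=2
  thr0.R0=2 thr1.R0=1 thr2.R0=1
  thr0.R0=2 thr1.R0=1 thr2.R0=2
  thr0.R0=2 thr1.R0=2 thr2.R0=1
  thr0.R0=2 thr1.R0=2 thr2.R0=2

missing: thr0.R0=1 thr1.R0=2 thr2.R0=1

outcome vector order: (thr0.R0,thr1.R0,thr2.R0)
under PSO → 111, 112, 121, 211, 212, 221, 222
PSO∖claimed = {121}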